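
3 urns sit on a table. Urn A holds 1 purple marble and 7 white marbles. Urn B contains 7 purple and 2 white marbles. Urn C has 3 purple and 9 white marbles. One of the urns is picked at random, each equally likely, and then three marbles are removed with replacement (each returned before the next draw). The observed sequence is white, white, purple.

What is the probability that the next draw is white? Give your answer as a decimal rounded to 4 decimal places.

The likelihood of the observed sequence under each hypothesis: P(data | urn A) = (7/8)(7/8)(1/8) = 0.095703; P(data | urn B) = (2/9)(2/9)(7/9) = 0.038409; P(data | urn C) = (9/12)(9/12)(3/12) = 0.14062.
Weighting by the prior gives 1/3 · 0.095703 = 0.031901, 1/3 · 0.038409 = 0.012803, 1/3 · 0.14062 = 0.046875; summing to 0.091579.
The posterior is then P(urn A | data) = 0.34834, P(urn B | data) = 0.1398, P(urn C | data) = 0.51185.
The predictive probability is P(white next | data) = (7/8)(0.34834) + (2/9)(0.1398) + (3/4)(0.51185) = 0.71976.

0.7198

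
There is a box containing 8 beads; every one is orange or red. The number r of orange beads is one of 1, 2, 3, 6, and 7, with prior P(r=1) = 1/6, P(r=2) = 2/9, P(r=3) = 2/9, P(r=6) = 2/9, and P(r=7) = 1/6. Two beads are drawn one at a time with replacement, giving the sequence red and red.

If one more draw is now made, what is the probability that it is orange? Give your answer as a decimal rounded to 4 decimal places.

For each hypothesis, P(data | H) works out to: P(data | r = 1) = (7/8)(7/8) = 49/64; P(data | r = 2) = (6/8)(6/8) = 9/16; P(data | r = 3) = (5/8)(5/8) = 25/64; P(data | r = 6) = (2/8)(2/8) = 1/16; P(data | r = 7) = (1/8)(1/8) = 1/64.
Multiplying each by its prior: 1/6 · 49/64 = 49/384, 2/9 · 9/16 = 1/8, 2/9 · 25/64 = 25/288, 2/9 · 1/16 = 1/72, 1/6 · 1/64 = 1/384; summing to 205/576.
Dividing through by the total gives posterior P(r = 1 | data) = 147/410, P(r = 2 | data) = 72/205, P(r = 3 | data) = 10/41, P(r = 6 | data) = 8/205, P(r = 7 | data) = 3/410.
Averaging over the posterior, P(orange next | data) = (1/8)(147/410) + (1/4)(72/205) + (3/8)(10/41) + (3/4)(8/205) + (7/8)(3/410) = 213/820.

0.2598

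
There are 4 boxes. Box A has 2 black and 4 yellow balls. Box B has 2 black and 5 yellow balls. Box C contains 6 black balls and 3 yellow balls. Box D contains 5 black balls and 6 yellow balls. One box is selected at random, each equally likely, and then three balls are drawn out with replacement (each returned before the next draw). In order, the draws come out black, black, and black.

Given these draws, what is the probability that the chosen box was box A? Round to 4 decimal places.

Compute the likelihood of the observed sequence for each case: P(data | box A) = (2/6)(2/6)(2/6) = 0.037037; P(data | box B) = (2/7)(2/7)(2/7) = 0.023324; P(data | box C) = (6/9)(6/9)(6/9) = 0.2963; P(data | box D) = (5/11)(5/11)(5/11) = 0.093914.
The prior-weighted likelihoods are 1/4 · 0.037037 = 0.0092593, 1/4 · 0.023324 = 0.0058309, 1/4 · 0.2963 = 0.074074, 1/4 · 0.093914 = 0.023479; with total 0.11264.
By Bayes' rule, P(box A | data) = (0.0092593) / (0.11264) = 0.0822.

0.0822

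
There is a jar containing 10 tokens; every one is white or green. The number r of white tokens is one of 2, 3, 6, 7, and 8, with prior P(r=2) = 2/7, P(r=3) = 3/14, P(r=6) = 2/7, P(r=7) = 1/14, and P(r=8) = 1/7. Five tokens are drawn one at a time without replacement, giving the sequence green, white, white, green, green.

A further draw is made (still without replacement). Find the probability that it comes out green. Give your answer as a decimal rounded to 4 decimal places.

Under each hypothesis, the probability of the observed sequence is: P(data | r = 2) = (8/10)(2/9)(1/8)(7/7)(6/6) = 0.022222; P(data | r = 3) = (7/10)(3/9)(2/8)(6/7)(5/6) = 0.041667; P(data | r = 6) = (4/10)(6/9)(5/8)(3/7)(2/6) = 0.02381; P(data | r = 7) = (3/10)(7/9)(6/8)(2/7)(1/6) = 0.0083333; P(data | r = 8) = (2/10)(8/9)(7/8)(1/7)(0/6) = 0.
Weighting by the prior gives 2/7 · 0.022222 = 0.0063492, 3/14 · 0.041667 = 0.0089286, 2/7 · 0.02381 = 0.0068027, 1/14 · 0.0083333 = 0.00059524, 1/7 · 0 = 0; summing to 0.022676.
Normalising, the posterior is P(r = 2 | data) = 0.28, P(r = 3 | data) = 0.39375, P(r = 6 | data) = 0.3, P(r = 7 | data) = 0.02625, P(r = 8 | data) = 0.
The predictive probability is P(green next | data) = (1)(0.28) + (4/5)(0.39375) + (1/5)(0.3) + (0)(0.02625) = 0.655.

0.6550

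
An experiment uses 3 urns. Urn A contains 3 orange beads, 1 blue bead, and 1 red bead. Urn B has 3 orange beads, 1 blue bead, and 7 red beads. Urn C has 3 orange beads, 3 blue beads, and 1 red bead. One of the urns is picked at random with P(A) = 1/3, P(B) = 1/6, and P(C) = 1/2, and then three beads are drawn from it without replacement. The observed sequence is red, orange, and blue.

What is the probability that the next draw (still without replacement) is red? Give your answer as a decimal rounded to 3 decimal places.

0.064

The likelihood of the observed sequence under each hypothesis: P(data | urn A) = (1/5)(3/4)(1/3) = 0.05; P(data | urn B) = (7/11)(3/10)(1/9) = 0.021212; P(data | urn C) = (1/7)(3/6)(3/5) = 0.042857.
Weighting by the prior gives 1/3 · 0.05 = 0.016667, 1/6 · 0.021212 = 0.0035354, 1/2 · 0.042857 = 0.021429; with total 0.041631.
Normalising, the posterior is P(urn A | data) = 0.40035, P(urn B | data) = 0.084922, P(urn C | data) = 0.51473.
The predictive probability is P(red next | data) = (0)(0.40035) + (3/4)(0.084922) + (0)(0.51473) = 0.063692.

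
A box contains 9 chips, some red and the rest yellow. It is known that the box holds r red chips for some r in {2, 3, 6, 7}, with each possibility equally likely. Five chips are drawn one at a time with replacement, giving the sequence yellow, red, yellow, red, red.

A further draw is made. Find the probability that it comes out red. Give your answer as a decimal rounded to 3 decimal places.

For each hypothesis, P(data | H) works out to: P(data | r = 2) = (7/9)(2/9)(7/9)(2/9)(2/9) = 0.0066386; P(data | r = 3) = (6/9)(3/9)(6/9)(3/9)(3/9) = 0.016461; P(data | r = 6) = (3/9)(6/9)(3/9)(6/9)(6/9) = 0.032922; P(data | r = 7) = (2/9)(7/9)(2/9)(7/9)(7/9) = 0.023235.
Weighting by the prior gives 1/4 · 0.0066386 = 0.0016596, 1/4 · 0.016461 = 0.0041152, 1/4 · 0.032922 = 0.0082305, 1/4 · 0.023235 = 0.0058087; these sum to 0.019814.
Normalising, the posterior is P(r = 2 | data) = 0.083761, P(r = 3 | data) = 0.20769, P(r = 6 | data) = 0.41538, P(r = 7 | data) = 0.29316.
Averaging over the posterior, P(red next | data) = (2/9)(0.083761) + (1/3)(0.20769) + (2/3)(0.41538) + (7/9)(0.29316) = 0.59278.

0.593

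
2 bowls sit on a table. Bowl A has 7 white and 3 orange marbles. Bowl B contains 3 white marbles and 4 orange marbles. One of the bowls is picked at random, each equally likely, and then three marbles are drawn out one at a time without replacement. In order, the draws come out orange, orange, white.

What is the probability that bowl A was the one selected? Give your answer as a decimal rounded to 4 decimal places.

For each hypothesis, P(data | H) works out to: P(data | bowl A) = (3/10)(2/9)(7/8) = 0.058333; P(data | bowl B) = (4/7)(3/6)(3/5) = 0.17143.
Weighting by the prior gives 1/2 · 0.058333 = 0.029167, 1/2 · 0.17143 = 0.085714; these sum to 0.11488.
So P(bowl A | data) = (0.029167) / (0.11488) = 0.25389.

0.2539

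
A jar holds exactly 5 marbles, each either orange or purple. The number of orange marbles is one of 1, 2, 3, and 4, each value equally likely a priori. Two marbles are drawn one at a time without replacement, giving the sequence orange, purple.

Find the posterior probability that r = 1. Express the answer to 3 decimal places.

0.200

For each hypothesis, P(data | H) works out to: P(data | r = 1) = (1/5)(4/4) = 1/5; P(data | r = 2) = (2/5)(3/4) = 3/10; P(data | r = 3) = (3/5)(2/4) = 3/10; P(data | r = 4) = (4/5)(1/4) = 1/5.
Weighting by the prior gives 1/4 · 1/5 = 1/20, 1/4 · 3/10 = 3/40, 1/4 · 3/10 = 3/40, 1/4 · 1/5 = 1/20; with total 1/4.
By Bayes' rule, P(r = 1 | data) = (1/20) / (1/4) = 1/5.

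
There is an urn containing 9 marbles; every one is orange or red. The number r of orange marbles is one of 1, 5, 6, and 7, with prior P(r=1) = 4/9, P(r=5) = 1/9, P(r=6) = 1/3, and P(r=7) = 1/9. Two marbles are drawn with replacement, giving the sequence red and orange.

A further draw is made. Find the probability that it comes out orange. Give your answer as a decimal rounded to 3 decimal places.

0.513

The likelihood of the observed sequence under each hypothesis: P(data | r = 1) = (8/9)(1/9) = 8/81; P(data | r = 5) = (4/9)(5/9) = 20/81; P(data | r = 6) = (3/9)(6/9) = 2/9; P(data | r = 7) = (2/9)(7/9) = 14/81.
The prior-weighted likelihoods are 4/9 · 8/81 = 32/729, 1/9 · 20/81 = 20/729, 1/3 · 2/9 = 2/27, 1/9 · 14/81 = 14/729; these sum to 40/243.
Normalising, the posterior is P(r = 1 | data) = 4/15, P(r = 5 | data) = 1/6, P(r = 6 | data) = 9/20, P(r = 7 | data) = 7/60.
Averaging over the posterior, P(orange next | data) = (1/9)(4/15) + (5/9)(1/6) + (2/3)(9/20) + (7/9)(7/60) = 277/540.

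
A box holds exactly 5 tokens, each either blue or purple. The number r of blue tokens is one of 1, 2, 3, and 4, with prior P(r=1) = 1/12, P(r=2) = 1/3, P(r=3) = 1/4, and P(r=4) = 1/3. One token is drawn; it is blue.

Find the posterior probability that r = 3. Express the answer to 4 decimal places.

For each hypothesis, P(data | H) works out to: P(data | r = 1) = (1/5) = 1/5; P(data | r = 2) = (2/5) = 2/5; P(data | r = 3) = (3/5) = 3/5; P(data | r = 4) = (4/5) = 4/5.
Multiplying each by its prior: 1/12 · 1/5 = 1/60, 1/3 · 2/5 = 2/15, 1/4 · 3/5 = 3/20, 1/3 · 4/5 = 4/15; with total 17/30.
By Bayes' rule, P(r = 3 | data) = (3/20) / (17/30) = 9/34.

0.2647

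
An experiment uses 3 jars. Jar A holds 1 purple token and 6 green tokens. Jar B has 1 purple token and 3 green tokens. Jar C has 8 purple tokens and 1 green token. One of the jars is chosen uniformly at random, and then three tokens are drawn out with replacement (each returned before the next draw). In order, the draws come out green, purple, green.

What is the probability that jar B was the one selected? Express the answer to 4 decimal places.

0.5481

Compute the likelihood of the observed sequence for each case: P(data | jar A) = (6/7)(1/7)(6/7) = 0.10496; P(data | jar B) = (3/4)(1/4)(3/4) = 0.14062; P(data | jar C) = (1/9)(8/9)(1/9) = 0.010974.
Multiplying each by its prior: 1/3 · 0.10496 = 0.034985, 1/3 · 0.14062 = 0.046875, 1/3 · 0.010974 = 0.003658; summing to 0.085518.
By Bayes' rule, P(jar B | data) = (0.046875) / (0.085518) = 0.54813.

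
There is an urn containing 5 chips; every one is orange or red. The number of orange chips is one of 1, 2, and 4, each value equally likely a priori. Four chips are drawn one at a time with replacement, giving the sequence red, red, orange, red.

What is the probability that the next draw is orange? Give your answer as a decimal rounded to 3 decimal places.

0.308

Compute the likelihood of the observed sequence for each case: P(data | r = 1) = (4/5)(4/5)(1/5)(4/5) = 0.1024; P(data | r = 2) = (3/5)(3/5)(2/5)(3/5) = 0.0864; P(data | r = 4) = (1/5)(1/5)(4/5)(1/5) = 0.0064.
The prior-weighted likelihoods are 1/3 · 0.1024 = 0.034133, 1/3 · 0.0864 = 0.0288, 1/3 · 0.0064 = 0.0021333; these sum to 0.065067.
The posterior is then P(r = 1 | data) = 0.52459, P(r = 2 | data) = 0.44262, P(r = 4 | data) = 0.032787.
Averaging over the posterior, P(orange next | data) = (1/5)(0.52459) + (2/5)(0.44262) + (4/5)(0.032787) = 0.3082.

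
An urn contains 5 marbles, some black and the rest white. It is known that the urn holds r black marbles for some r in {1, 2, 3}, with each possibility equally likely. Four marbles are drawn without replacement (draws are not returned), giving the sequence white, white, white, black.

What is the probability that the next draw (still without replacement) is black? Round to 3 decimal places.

0.333

For each hypothesis, P(data | H) works out to: P(data | r = 1) = (4/5)(3/4)(2/3)(1/2) = 1/5; P(data | r = 2) = (3/5)(2/4)(1/3)(2/2) = 1/10; P(data | r = 3) = (2/5)(1/4)(0/3) = 0.
Weighting by the prior gives 1/3 · 1/5 = 1/15, 1/3 · 1/10 = 1/30, 1/3 · 0 = 0; with total 1/10.
The posterior is then P(r = 1 | data) = 2/3, P(r = 2 | data) = 1/3, P(r = 3 | data) = 0.
The predictive probability is P(black next | data) = (0)(2/3) + (1)(1/3) = 1/3.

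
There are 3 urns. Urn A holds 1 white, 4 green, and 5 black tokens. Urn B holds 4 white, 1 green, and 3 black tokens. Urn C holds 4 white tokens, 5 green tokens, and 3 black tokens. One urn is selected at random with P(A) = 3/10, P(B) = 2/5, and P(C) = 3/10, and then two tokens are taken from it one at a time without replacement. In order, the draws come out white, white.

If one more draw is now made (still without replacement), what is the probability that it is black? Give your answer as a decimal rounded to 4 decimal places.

0.4517

Under each hypothesis, the probability of the observed sequence is: P(data | urn A) = (1/10)(0/9) = 0; P(data | urn B) = (4/8)(3/7) = 3/14; P(data | urn C) = (4/12)(3/11) = 1/11.
Multiplying each by its prior: 3/10 · 0 = 0, 2/5 · 3/14 = 3/35, 3/10 · 1/11 = 3/110; summing to 87/770.
Dividing through by the total gives posterior P(urn A | data) = 0, P(urn B | data) = 22/29, P(urn C | data) = 7/29.
Averaging over the posterior, P(black next | data) = (1/2)(22/29) + (3/10)(7/29) = 131/290.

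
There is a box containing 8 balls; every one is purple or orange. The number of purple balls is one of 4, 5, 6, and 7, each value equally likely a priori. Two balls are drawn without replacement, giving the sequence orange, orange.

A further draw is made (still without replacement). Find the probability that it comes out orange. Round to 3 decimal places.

Compute the likelihood of the observed sequence for each case: P(data | r = 4) = (4/8)(3/7) = 3/14; P(data | r = 5) = (3/8)(2/7) = 3/28; P(data | r = 6) = (2/8)(1/7) = 1/28; P(data | r = 7) = (1/8)(0/7) = 0.
The prior-weighted likelihoods are 1/4 · 3/14 = 3/56, 1/4 · 3/28 = 3/112, 1/4 · 1/28 = 1/112, 1/4 · 0 = 0; summing to 5/56.
Dividing through by the total gives posterior P(r = 4 | data) = 3/5, P(r = 5 | data) = 3/10, P(r = 6 | data) = 1/10, P(r = 7 | data) = 0.
Averaging over the posterior, P(orange next | data) = (1/3)(3/5) + (1/6)(3/10) + (0)(1/10) = 1/4.

0.250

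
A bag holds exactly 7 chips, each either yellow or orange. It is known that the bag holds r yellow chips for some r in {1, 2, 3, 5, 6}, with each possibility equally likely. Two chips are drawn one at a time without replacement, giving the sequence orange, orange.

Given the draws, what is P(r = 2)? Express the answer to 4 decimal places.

Compute the likelihood of the observed sequence for each case: P(data | r = 1) = (6/7)(5/6) = 5/7; P(data | r = 2) = (5/7)(4/6) = 10/21; P(data | r = 3) = (4/7)(3/6) = 2/7; P(data | r = 5) = (2/7)(1/6) = 1/21; P(data | r = 6) = (1/7)(0/6) = 0.
Multiplying each by its prior: 1/5 · 5/7 = 1/7, 1/5 · 10/21 = 2/21, 1/5 · 2/7 = 2/35, 1/5 · 1/21 = 1/105, 1/5 · 0 = 0; summing to 32/105.
Therefore the posterior P(r = 2 | data) = (2/21) / (32/105) = 5/16.

0.3125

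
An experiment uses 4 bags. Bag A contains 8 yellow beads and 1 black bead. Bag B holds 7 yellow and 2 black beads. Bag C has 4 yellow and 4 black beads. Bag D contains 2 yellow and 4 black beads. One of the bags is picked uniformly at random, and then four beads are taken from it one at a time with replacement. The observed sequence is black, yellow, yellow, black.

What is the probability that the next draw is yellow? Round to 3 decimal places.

The likelihood of the observed sequence under each hypothesis: P(data | bag A) = (1/9)(8/9)(8/9)(1/9) = 0.0097546; P(data | bag B) = (2/9)(7/9)(7/9)(2/9) = 0.029873; P(data | bag C) = (4/8)(4/8)(4/8)(4/8) = 0.0625; P(data | bag D) = (4/6)(2/6)(2/6)(4/6) = 0.049383.
Weighting by the prior gives 1/4 · 0.0097546 = 0.0024387, 1/4 · 0.029873 = 0.0074684, 1/4 · 0.0625 = 0.015625, 1/4 · 0.049383 = 0.012346; these sum to 0.037878.
Dividing through by the total gives posterior P(bag A | data) = 0.064382, P(bag B | data) = 0.19717, P(bag C | data) = 0.41251, P(bag D | data) = 0.32594.
So P(yellow next | data) = Σ P(yellow next | H) P(H | data) = (8/9)(0.064382) + (7/9)(0.19717) + (1/2)(0.41251) + (1/3)(0.32594) = 0.52548.

0.525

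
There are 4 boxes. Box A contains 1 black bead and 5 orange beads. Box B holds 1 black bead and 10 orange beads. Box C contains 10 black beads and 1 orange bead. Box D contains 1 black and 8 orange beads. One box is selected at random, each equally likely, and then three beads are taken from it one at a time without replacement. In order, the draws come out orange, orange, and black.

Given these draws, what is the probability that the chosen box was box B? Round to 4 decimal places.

The likelihood of the observed sequence under each hypothesis: P(data | box A) = (5/6)(4/5)(1/4) = 1/6; P(data | box B) = (10/11)(9/10)(1/9) = 1/11; P(data | box C) = (1/11)(0/10) = 0; P(data | box D) = (8/9)(7/8)(1/7) = 1/9.
The prior-weighted likelihoods are 1/4 · 1/6 = 1/24, 1/4 · 1/11 = 1/44, 1/4 · 0 = 0, 1/4 · 1/9 = 1/36; with total 73/792.
Therefore the posterior P(box B | data) = (1/44) / (73/792) = 18/73.

0.2466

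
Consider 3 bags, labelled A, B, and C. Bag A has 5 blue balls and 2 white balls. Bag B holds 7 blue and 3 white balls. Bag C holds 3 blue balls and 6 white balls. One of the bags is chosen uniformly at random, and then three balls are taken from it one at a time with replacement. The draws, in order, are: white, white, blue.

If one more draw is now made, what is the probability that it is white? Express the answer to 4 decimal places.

0.4985

Under each hypothesis, the probability of the observed sequence is: P(data | bag A) = (2/7)(2/7)(5/7) = 0.058309; P(data | bag B) = (3/10)(3/10)(7/10) = 0.063; P(data | bag C) = (6/9)(6/9)(3/9) = 0.14815.
The prior-weighted likelihoods are 1/3 · 0.058309 = 0.019436, 1/3 · 0.063 = 0.021, 1/3 · 0.14815 = 0.049383; these sum to 0.089819.
Dividing through by the total gives posterior P(bag A | data) = 0.21639, P(bag B | data) = 0.2338, P(bag C | data) = 0.5498.
So P(white next | data) = Σ P(white next | H) P(H | data) = (2/7)(0.21639) + (3/10)(0.2338) + (2/3)(0.5498) = 0.4985.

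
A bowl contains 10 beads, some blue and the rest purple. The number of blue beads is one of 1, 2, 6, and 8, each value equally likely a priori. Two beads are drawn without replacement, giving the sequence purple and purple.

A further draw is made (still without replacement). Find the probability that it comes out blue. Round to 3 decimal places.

0.239

For each hypothesis, P(data | H) works out to: P(data | r = 1) = (9/10)(8/9) = 4/5; P(data | r = 2) = (8/10)(7/9) = 28/45; P(data | r = 6) = (4/10)(3/9) = 2/15; P(data | r = 8) = (2/10)(1/9) = 1/45.
Multiplying each by its prior: 1/4 · 4/5 = 1/5, 1/4 · 28/45 = 7/45, 1/4 · 2/15 = 1/30, 1/4 · 1/45 = 1/180; summing to 71/180.
Dividing through by the total gives posterior P(r = 1 | data) = 36/71, P(r = 2 | data) = 28/71, P(r = 6 | data) = 6/71, P(r = 8 | data) = 1/71.
So P(blue next | data) = Σ P(blue next | H) P(H | data) = (1/8)(36/71) + (1/4)(28/71) + (3/4)(6/71) + (1)(1/71) = 17/71.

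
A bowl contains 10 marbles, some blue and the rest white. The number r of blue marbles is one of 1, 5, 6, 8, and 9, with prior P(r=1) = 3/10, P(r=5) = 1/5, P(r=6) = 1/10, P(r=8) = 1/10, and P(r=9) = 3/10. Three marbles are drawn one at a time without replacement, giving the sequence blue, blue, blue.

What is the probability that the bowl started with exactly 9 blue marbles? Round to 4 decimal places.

0.7241

The likelihood of the observed sequence under each hypothesis: P(data | r = 1) = (1/10)(0/9) = 0; P(data | r = 5) = (5/10)(4/9)(3/8) = 1/12; P(data | r = 6) = (6/10)(5/9)(4/8) = 1/6; P(data | r = 8) = (8/10)(7/9)(6/8) = 7/15; P(data | r = 9) = (9/10)(8/9)(7/8) = 7/10.
Multiplying each by its prior: 3/10 · 0 = 0, 1/5 · 1/12 = 1/60, 1/10 · 1/6 = 1/60, 1/10 · 7/15 = 7/150, 3/10 · 7/10 = 21/100; with total 29/100.
Hence P(r = 9 | data) = (21/100) / (29/100) = 21/29.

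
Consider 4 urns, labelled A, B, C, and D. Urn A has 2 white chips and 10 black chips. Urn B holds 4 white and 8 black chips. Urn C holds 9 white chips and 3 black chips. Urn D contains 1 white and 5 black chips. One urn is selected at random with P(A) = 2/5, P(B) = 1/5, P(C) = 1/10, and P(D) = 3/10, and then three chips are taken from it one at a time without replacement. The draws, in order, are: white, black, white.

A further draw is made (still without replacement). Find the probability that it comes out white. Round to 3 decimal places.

Under each hypothesis, the probability of the observed sequence is: P(data | urn A) = (2/12)(10/11)(1/10) = 0.015152; P(data | urn B) = (4/12)(8/11)(3/10) = 0.072727; P(data | urn C) = (9/12)(3/11)(8/10) = 0.16364; P(data | urn D) = (1/6)(5/5)(0/4) = 0.
Multiplying each by its prior: 2/5 · 0.015152 = 0.0060606, 1/5 · 0.072727 = 0.014545, 1/10 · 0.16364 = 0.016364, 3/10 · 0 = 0; these sum to 0.03697.
The posterior is then P(urn A | data) = 0.16393, P(urn B | data) = 0.39344, P(urn C | data) = 0.44262, P(urn D | data) = 0.
Averaging over the posterior, P(white next | data) = (0)(0.16393) + (2/9)(0.39344) + (7/9)(0.44262) = 0.43169.

0.432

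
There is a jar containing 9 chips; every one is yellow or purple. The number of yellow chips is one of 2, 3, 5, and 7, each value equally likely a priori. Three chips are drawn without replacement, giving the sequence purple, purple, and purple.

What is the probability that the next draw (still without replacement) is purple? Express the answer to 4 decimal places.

For each hypothesis, P(data | H) works out to: P(data | r = 2) = (7/9)(6/8)(5/7) = 5/12; P(data | r = 3) = (6/9)(5/8)(4/7) = 5/21; P(data | r = 5) = (4/9)(3/8)(2/7) = 1/21; P(data | r = 7) = (2/9)(1/8)(0/7) = 0.
Weighting by the prior gives 1/4 · 5/12 = 5/48, 1/4 · 5/21 = 5/84, 1/4 · 1/21 = 1/84, 1/4 · 0 = 0; summing to 59/336.
Dividing through by the total gives posterior P(r = 2 | data) = 35/59, P(r = 3 | data) = 20/59, P(r = 5 | data) = 4/59, P(r = 7 | data) = 0.
Averaging over the posterior, P(purple next | data) = (2/3)(35/59) + (1/2)(20/59) + (1/6)(4/59) = 34/59.

0.5763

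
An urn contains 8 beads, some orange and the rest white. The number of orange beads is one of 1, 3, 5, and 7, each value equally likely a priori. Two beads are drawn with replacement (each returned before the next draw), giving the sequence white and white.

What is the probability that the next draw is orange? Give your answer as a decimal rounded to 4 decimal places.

0.2619

The likelihood of the observed sequence under each hypothesis: P(data | r = 1) = (7/8)(7/8) = 49/64; P(data | r = 3) = (5/8)(5/8) = 25/64; P(data | r = 5) = (3/8)(3/8) = 9/64; P(data | r = 7) = (1/8)(1/8) = 1/64.
Weighting by the prior gives 1/4 · 49/64 = 49/256, 1/4 · 25/64 = 25/256, 1/4 · 9/64 = 9/256, 1/4 · 1/64 = 1/256; summing to 21/64.
Normalising, the posterior is P(r = 1 | data) = 7/12, P(r = 3 | data) = 25/84, P(r = 5 | data) = 3/28, P(r = 7 | data) = 1/84.
So P(orange next | data) = Σ P(orange next | H) P(H | data) = (1/8)(7/12) + (3/8)(25/84) + (5/8)(3/28) + (7/8)(1/84) = 11/42.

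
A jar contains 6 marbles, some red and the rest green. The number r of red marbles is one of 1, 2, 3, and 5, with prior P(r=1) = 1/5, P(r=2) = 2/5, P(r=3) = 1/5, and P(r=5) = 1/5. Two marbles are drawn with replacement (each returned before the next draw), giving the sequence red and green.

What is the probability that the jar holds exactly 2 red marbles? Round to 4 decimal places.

0.4571

For each hypothesis, P(data | H) works out to: P(data | r = 1) = (1/6)(5/6) = 5/36; P(data | r = 2) = (2/6)(4/6) = 2/9; P(data | r = 3) = (3/6)(3/6) = 1/4; P(data | r = 5) = (5/6)(1/6) = 5/36.
Weighting by the prior gives 1/5 · 5/36 = 1/36, 2/5 · 2/9 = 4/45, 1/5 · 1/4 = 1/20, 1/5 · 5/36 = 1/36; these sum to 7/36.
Therefore the posterior P(r = 2 | data) = (4/45) / (7/36) = 16/35.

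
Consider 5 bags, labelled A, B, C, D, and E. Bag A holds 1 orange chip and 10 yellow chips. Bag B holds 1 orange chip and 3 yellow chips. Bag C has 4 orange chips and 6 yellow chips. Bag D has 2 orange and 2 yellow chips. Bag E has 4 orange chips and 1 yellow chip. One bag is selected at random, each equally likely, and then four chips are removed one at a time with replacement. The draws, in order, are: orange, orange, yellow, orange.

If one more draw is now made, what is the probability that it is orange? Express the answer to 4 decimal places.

0.6097

For each hypothesis, P(data | H) works out to: P(data | bag A) = (1/11)(1/11)(10/11)(1/11) = 0.00068301; P(data | bag B) = (1/4)(1/4)(3/4)(1/4) = 0.011719; P(data | bag C) = (4/10)(4/10)(6/10)(4/10) = 0.0384; P(data | bag D) = (2/4)(2/4)(2/4)(2/4) = 0.0625; P(data | bag E) = (4/5)(4/5)(1/5)(4/5) = 0.1024.
The prior-weighted likelihoods are 1/5 · 0.00068301 = 0.0001366, 1/5 · 0.011719 = 0.0023437, 1/5 · 0.0384 = 0.00768, 1/5 · 0.0625 = 0.0125, 1/5 · 0.1024 = 0.02048; with total 0.04314.
Dividing through by the total gives posterior P(bag A | data) = 0.0031665, P(bag B | data) = 0.054328, P(bag C | data) = 0.17802, P(bag D | data) = 0.28975, P(bag E | data) = 0.47473.
So P(orange next | data) = Σ P(orange next | H) P(H | data) = (1/11)(0.0031665) + (1/4)(0.054328) + (2/5)(0.17802) + (1/2)(0.28975) + (4/5)(0.47473) = 0.60974.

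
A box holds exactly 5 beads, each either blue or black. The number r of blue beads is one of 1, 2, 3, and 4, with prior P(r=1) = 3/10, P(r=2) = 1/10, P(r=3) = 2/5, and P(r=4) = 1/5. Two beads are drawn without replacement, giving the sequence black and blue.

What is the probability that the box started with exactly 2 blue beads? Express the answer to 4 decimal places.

0.1200

Under each hypothesis, the probability of the observed sequence is: P(data | r = 1) = (4/5)(1/4) = 1/5; P(data | r = 2) = (3/5)(2/4) = 3/10; P(data | r = 3) = (2/5)(3/4) = 3/10; P(data | r = 4) = (1/5)(4/4) = 1/5.
Weighting by the prior gives 3/10 · 1/5 = 3/50, 1/10 · 3/10 = 3/100, 2/5 · 3/10 = 3/25, 1/5 · 1/5 = 1/25; with total 1/4.
Hence P(r = 2 | data) = (3/100) / (1/4) = 3/25.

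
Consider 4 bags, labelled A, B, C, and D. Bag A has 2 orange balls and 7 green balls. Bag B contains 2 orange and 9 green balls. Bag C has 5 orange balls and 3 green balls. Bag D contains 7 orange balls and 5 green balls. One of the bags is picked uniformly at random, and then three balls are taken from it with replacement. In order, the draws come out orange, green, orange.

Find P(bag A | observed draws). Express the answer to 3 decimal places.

Under each hypothesis, the probability of the observed sequence is: P(data | bag A) = (2/9)(7/9)(2/9) = 0.038409; P(data | bag B) = (2/11)(9/11)(2/11) = 0.027047; P(data | bag C) = (5/8)(3/8)(5/8) = 0.14648; P(data | bag D) = (7/12)(5/12)(7/12) = 0.14178.
Multiplying each by its prior: 1/4 · 0.038409 = 0.0096022, 1/4 · 0.027047 = 0.0067618, 1/4 · 0.14648 = 0.036621, 1/4 · 0.14178 = 0.035446; with total 0.088431.
By Bayes' rule, P(bag A | data) = (0.0096022) / (0.088431) = 0.10858.

0.109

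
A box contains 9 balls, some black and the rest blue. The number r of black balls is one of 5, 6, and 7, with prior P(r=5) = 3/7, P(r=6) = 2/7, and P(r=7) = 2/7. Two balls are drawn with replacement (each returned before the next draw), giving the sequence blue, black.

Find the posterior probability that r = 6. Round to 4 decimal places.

Compute the likelihood of the observed sequence for each case: P(data | r = 5) = (4/9)(5/9) = 20/81; P(data | r = 6) = (3/9)(6/9) = 2/9; P(data | r = 7) = (2/9)(7/9) = 14/81.
Multiplying each by its prior: 3/7 · 20/81 = 20/189, 2/7 · 2/9 = 4/63, 2/7 · 14/81 = 4/81; these sum to 124/567.
Hence P(r = 6 | data) = (4/63) / (124/567) = 9/31.

0.2903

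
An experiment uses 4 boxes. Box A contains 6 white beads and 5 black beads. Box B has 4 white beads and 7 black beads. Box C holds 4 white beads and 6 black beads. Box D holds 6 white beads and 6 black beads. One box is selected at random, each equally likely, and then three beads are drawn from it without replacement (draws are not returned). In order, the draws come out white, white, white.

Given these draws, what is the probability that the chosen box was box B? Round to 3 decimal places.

0.090

The likelihood of the observed sequence under each hypothesis: P(data | box A) = (6/11)(5/10)(4/9) = 0.12121; P(data | box B) = (4/11)(3/10)(2/9) = 0.024242; P(data | box C) = (4/10)(3/9)(2/8) = 0.033333; P(data | box D) = (6/12)(5/11)(4/10) = 0.090909.
The prior-weighted likelihoods are 1/4 · 0.12121 = 0.030303, 1/4 · 0.024242 = 0.0060606, 1/4 · 0.033333 = 0.0083333, 1/4 · 0.090909 = 0.022727; with total 0.067424.
So P(box B | data) = (0.0060606) / (0.067424) = 0.089888.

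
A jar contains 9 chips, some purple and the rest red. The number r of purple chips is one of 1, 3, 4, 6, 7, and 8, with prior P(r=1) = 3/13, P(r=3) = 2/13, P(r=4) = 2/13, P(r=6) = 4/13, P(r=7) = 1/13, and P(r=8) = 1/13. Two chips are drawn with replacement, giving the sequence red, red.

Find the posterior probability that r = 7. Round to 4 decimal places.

The likelihood of the observed sequence under each hypothesis: P(data | r = 1) = (8/9)(8/9) = 0.79012; P(data | r = 3) = (6/9)(6/9) = 0.44444; P(data | r = 4) = (5/9)(5/9) = 0.30864; P(data | r = 6) = (3/9)(3/9) = 0.11111; P(data | r = 7) = (2/9)(2/9) = 0.049383; P(data | r = 8) = (1/9)(1/9) = 0.012346.
Multiplying each by its prior: 3/13 · 0.79012 = 0.18234, 2/13 · 0.44444 = 0.068376, 2/13 · 0.30864 = 0.047483, 4/13 · 0.11111 = 0.034188, 1/13 · 0.049383 = 0.0037987, 1/13 · 0.012346 = 0.00094967; with total 0.33713.
Therefore the posterior P(r = 7 | data) = (0.0037987) / (0.33713) = 0.011268.

0.0113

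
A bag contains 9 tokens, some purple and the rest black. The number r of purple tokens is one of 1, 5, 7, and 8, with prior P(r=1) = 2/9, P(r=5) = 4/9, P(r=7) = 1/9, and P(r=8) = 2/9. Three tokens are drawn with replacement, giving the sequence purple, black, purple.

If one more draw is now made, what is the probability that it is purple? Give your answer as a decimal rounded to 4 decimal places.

Compute the likelihood of the observed sequence for each case: P(data | r = 1) = (1/9)(8/9)(1/9) = 0.010974; P(data | r = 5) = (5/9)(4/9)(5/9) = 0.13717; P(data | r = 7) = (7/9)(2/9)(7/9) = 0.13443; P(data | r = 8) = (8/9)(1/9)(8/9) = 0.087791.
Multiplying each by its prior: 2/9 · 0.010974 = 0.0024387, 4/9 · 0.13717 = 0.060966, 1/9 · 0.13443 = 0.014937, 2/9 · 0.087791 = 0.019509; these sum to 0.097851.
Normalising, the posterior is P(r = 1 | data) = 0.024922, P(r = 5 | data) = 0.62305, P(r = 7 | data) = 0.15265, P(r = 8 | data) = 0.19938.
Averaging over the posterior, P(purple next | data) = (1/9)(0.024922) + (5/9)(0.62305) + (7/9)(0.15265) + (8/9)(0.19938) = 0.64486.

0.6449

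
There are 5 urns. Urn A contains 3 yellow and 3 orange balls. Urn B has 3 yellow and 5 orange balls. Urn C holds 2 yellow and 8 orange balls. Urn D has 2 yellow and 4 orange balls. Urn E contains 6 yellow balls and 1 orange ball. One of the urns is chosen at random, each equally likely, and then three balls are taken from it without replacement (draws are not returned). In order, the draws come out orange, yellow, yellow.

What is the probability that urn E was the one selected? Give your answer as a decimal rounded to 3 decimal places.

The likelihood of the observed sequence under each hypothesis: P(data | urn A) = (3/6)(3/5)(2/4) = 0.15; P(data | urn B) = (5/8)(3/7)(2/6) = 0.089286; P(data | urn C) = (8/10)(2/9)(1/8) = 0.022222; P(data | urn D) = (4/6)(2/5)(1/4) = 0.066667; P(data | urn E) = (1/7)(6/6)(5/5) = 0.14286.
Multiplying each by its prior: 1/5 · 0.15 = 0.03, 1/5 · 0.089286 = 0.017857, 1/5 · 0.022222 = 0.0044444, 1/5 · 0.066667 = 0.013333, 1/5 · 0.14286 = 0.028571; these sum to 0.094206.
Hence P(urn E | data) = (0.028571) / (0.094206) = 0.30329.

0.303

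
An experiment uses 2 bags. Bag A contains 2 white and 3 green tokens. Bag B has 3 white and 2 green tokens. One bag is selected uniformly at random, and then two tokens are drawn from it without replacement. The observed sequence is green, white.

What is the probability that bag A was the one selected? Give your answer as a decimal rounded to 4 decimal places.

0.5000

Compute the likelihood of the observed sequence for each case: P(data | bag A) = (3/5)(2/4) = 3/10; P(data | bag B) = (2/5)(3/4) = 3/10.
Weighting by the prior gives 1/2 · 3/10 = 3/20, 1/2 · 3/10 = 3/20; summing to 3/10.
So P(bag A | data) = (3/20) / (3/10) = 1/2.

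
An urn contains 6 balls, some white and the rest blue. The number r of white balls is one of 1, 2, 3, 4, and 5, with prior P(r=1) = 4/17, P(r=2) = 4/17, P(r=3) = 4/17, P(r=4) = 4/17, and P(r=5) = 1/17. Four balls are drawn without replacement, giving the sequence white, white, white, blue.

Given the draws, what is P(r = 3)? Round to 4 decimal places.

0.2222

For each hypothesis, P(data | H) works out to: P(data | r = 1) = (1/6)(0/5) = 0; P(data | r = 2) = (2/6)(1/5)(0/4) = 0; P(data | r = 3) = (3/6)(2/5)(1/4)(3/3) = 1/20; P(data | r = 4) = (4/6)(3/5)(2/4)(2/3) = 2/15; P(data | r = 5) = (5/6)(4/5)(3/4)(1/3) = 1/6.
Weighting by the prior gives 4/17 · 0 = 0, 4/17 · 0 = 0, 4/17 · 1/20 = 1/85, 4/17 · 2/15 = 8/255, 1/17 · 1/6 = 1/102; with total 9/170.
Therefore the posterior P(r = 3 | data) = (1/85) / (9/170) = 2/9.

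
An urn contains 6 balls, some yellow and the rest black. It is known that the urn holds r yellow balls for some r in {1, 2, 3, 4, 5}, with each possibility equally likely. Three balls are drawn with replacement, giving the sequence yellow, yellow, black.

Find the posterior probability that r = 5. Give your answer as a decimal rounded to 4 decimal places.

0.2381

Compute the likelihood of the observed sequence for each case: P(data | r = 1) = (1/6)(1/6)(5/6) = 5/216; P(data | r = 2) = (2/6)(2/6)(4/6) = 2/27; P(data | r = 3) = (3/6)(3/6)(3/6) = 1/8; P(data | r = 4) = (4/6)(4/6)(2/6) = 4/27; P(data | r = 5) = (5/6)(5/6)(1/6) = 25/216.
The prior-weighted likelihoods are 1/5 · 5/216 = 1/216, 1/5 · 2/27 = 2/135, 1/5 · 1/8 = 1/40, 1/5 · 4/27 = 4/135, 1/5 · 25/216 = 5/216; summing to 7/72.
So P(r = 5 | data) = (5/216) / (7/72) = 5/21.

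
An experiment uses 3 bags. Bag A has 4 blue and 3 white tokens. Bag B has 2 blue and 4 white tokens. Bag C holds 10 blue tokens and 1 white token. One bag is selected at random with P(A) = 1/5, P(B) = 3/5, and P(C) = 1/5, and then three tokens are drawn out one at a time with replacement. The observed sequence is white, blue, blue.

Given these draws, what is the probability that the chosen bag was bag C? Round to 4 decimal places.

0.1718

Compute the likelihood of the observed sequence for each case: P(data | bag A) = (3/7)(4/7)(4/7) = 0.13994; P(data | bag B) = (4/6)(2/6)(2/6) = 0.074074; P(data | bag C) = (1/11)(10/11)(10/11) = 0.075131.
The prior-weighted likelihoods are 1/5 · 0.13994 = 0.027988, 3/5 · 0.074074 = 0.044444, 1/5 · 0.075131 = 0.015026; with total 0.087459.
So P(bag C | data) = (0.015026) / (0.087459) = 0.17181.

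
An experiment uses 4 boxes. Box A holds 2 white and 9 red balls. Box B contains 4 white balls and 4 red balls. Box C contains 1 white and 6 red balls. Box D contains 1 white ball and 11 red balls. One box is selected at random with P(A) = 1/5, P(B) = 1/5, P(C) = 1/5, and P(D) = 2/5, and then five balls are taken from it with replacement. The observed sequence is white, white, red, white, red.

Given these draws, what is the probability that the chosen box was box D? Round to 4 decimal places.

0.0253

Compute the likelihood of the observed sequence for each case: P(data | box A) = (2/11)(2/11)(9/11)(2/11)(9/11) = 0.0040236; P(data | box B) = (4/8)(4/8)(4/8)(4/8)(4/8) = 0.03125; P(data | box C) = (1/7)(1/7)(6/7)(1/7)(6/7) = 0.002142; P(data | box D) = (1/12)(1/12)(11/12)(1/12)(11/12) = 0.00048627.
The prior-weighted likelihoods are 1/5 · 0.0040236 = 0.00080471, 1/5 · 0.03125 = 0.00625, 1/5 · 0.002142 = 0.00042839, 2/5 · 0.00048627 = 0.00019451; summing to 0.0076776.
Therefore the posterior P(box D | data) = (0.00019451) / (0.0076776) = 0.025335.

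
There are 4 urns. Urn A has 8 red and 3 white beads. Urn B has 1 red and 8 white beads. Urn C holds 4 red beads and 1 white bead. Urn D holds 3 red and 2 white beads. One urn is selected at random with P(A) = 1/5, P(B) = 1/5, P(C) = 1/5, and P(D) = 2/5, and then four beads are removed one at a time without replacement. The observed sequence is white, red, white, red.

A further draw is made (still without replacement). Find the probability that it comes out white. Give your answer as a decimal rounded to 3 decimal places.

The likelihood of the observed sequence under each hypothesis: P(data | urn A) = (3/11)(8/10)(2/9)(7/8) = 7/165; P(data | urn B) = (8/9)(1/8)(7/7)(0/6) = 0; P(data | urn C) = (1/5)(4/4)(0/3) = 0; P(data | urn D) = (2/5)(3/4)(1/3)(2/2) = 1/10.
Multiplying each by its prior: 1/5 · 7/165 = 7/825, 1/5 · 0 = 0, 1/5 · 0 = 0, 2/5 · 1/10 = 1/25; these sum to 8/165.
Dividing through by the total gives posterior P(urn A | data) = 7/40, P(urn B | data) = 0, P(urn C | data) = 0, P(urn D | data) = 33/40.
Averaging over the posterior, P(white next | data) = (1/7)(7/40) + (0)(33/40) = 1/40.

0.025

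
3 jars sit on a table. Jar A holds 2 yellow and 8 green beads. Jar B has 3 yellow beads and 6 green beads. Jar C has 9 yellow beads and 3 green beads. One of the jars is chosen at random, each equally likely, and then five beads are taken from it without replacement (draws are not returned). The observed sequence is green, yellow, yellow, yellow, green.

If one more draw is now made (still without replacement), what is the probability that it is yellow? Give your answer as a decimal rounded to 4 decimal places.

Under each hypothesis, the probability of the observed sequence is: P(data | jar A) = (8/10)(2/9)(1/8)(0/7) = 0; P(data | jar B) = (6/9)(3/8)(2/7)(1/6)(5/5) = 0.011905; P(data | jar C) = (3/12)(9/11)(8/10)(7/9)(2/8) = 0.031818.
The prior-weighted likelihoods are 1/3 · 0 = 0, 1/3 · 0.011905 = 0.0039683, 1/3 · 0.031818 = 0.010606; summing to 0.014574.
The posterior is then P(jar A | data) = 0, P(jar B | data) = 0.27228, P(jar C | data) = 0.72772.
So P(yellow next | data) = Σ P(yellow next | H) P(H | data) = (0)(0.27228) + (6/7)(0.72772) = 0.62376.

0.6238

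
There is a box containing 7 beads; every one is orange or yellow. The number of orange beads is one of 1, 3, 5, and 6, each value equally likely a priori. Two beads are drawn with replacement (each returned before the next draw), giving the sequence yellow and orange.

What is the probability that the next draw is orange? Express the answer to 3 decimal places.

0.538

Compute the likelihood of the observed sequence for each case: P(data | r = 1) = (6/7)(1/7) = 6/49; P(data | r = 3) = (4/7)(3/7) = 12/49; P(data | r = 5) = (2/7)(5/7) = 10/49; P(data | r = 6) = (1/7)(6/7) = 6/49.
Multiplying each by its prior: 1/4 · 6/49 = 3/98, 1/4 · 12/49 = 3/49, 1/4 · 10/49 = 5/98, 1/4 · 6/49 = 3/98; with total 17/98.
Normalising, the posterior is P(r = 1 | data) = 3/17, P(r = 3 | data) = 6/17, P(r = 5 | data) = 5/17, P(r = 6 | data) = 3/17.
Averaging over the posterior, P(orange next | data) = (1/7)(3/17) + (3/7)(6/17) + (5/7)(5/17) + (6/7)(3/17) = 64/119.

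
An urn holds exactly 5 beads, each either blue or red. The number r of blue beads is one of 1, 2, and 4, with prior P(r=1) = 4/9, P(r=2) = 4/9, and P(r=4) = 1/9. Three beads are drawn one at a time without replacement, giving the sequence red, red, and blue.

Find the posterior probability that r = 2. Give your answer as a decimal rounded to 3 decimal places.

0.500

For each hypothesis, P(data | H) works out to: P(data | r = 1) = (4/5)(3/4)(1/3) = 1/5; P(data | r = 2) = (3/5)(2/4)(2/3) = 1/5; P(data | r = 4) = (1/5)(0/4) = 0.
Weighting by the prior gives 4/9 · 1/5 = 4/45, 4/9 · 1/5 = 4/45, 1/9 · 0 = 0; these sum to 8/45.
Therefore the posterior P(r = 2 | data) = (4/45) / (8/45) = 1/2.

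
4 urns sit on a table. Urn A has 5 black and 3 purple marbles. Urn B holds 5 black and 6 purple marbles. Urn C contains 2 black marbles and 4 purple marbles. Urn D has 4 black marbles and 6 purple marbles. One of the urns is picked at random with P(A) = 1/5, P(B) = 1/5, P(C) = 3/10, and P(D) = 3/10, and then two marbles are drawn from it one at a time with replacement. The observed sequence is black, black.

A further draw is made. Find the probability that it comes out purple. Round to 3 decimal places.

0.512

The likelihood of the observed sequence under each hypothesis: P(data | urn A) = (5/8)(5/8) = 0.39062; P(data | urn B) = (5/11)(5/11) = 0.20661; P(data | urn C) = (2/6)(2/6) = 0.11111; P(data | urn D) = (4/10)(4/10) = 0.16.
The prior-weighted likelihoods are 1/5 · 0.39062 = 0.078125, 1/5 · 0.20661 = 0.041322, 3/10 · 0.11111 = 0.033333, 3/10 · 0.16 = 0.048; summing to 0.20078.
The posterior is then P(urn A | data) = 0.38911, P(urn B | data) = 0.20581, P(urn C | data) = 0.16602, P(urn D | data) = 0.23907.
The predictive probability is P(purple next | data) = (3/8)(0.38911) + (6/11)(0.20581) + (2/3)(0.16602) + (3/5)(0.23907) = 0.51229.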